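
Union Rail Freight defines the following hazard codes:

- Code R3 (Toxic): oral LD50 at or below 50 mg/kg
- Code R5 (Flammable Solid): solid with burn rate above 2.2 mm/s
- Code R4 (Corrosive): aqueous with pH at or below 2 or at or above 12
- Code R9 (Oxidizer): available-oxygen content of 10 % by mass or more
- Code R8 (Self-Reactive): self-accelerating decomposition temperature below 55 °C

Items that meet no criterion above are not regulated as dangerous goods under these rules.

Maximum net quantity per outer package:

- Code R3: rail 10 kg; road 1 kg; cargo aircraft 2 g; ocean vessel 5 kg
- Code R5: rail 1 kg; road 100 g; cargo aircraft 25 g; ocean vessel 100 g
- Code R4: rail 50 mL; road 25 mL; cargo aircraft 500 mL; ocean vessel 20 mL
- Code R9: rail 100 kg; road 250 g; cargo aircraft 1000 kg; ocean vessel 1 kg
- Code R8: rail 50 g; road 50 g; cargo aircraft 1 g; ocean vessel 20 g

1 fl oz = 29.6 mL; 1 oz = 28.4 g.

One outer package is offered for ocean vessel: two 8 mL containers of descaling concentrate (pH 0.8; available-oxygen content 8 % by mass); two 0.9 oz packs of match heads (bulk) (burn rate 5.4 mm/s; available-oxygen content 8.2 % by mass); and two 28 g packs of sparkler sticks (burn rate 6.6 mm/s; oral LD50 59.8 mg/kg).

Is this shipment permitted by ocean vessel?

pH 0.8 meets the Code R4 criterion (Corrosive), so the descaling concentrate is Code R4.
Match heads (bulk): burn rate 5.4 mm/s > 2.2 mm/s → Code R5 (Flammable Solid).
Burn rate 6.6 mm/s meets the Code R5 criterion (Flammable Solid), so the sparkler sticks are Code R5.
Code R4 quantity: two 8 mL containers = 16 mL.
16 mL ≤ 20 mL (ocean vessel limit, Code R4) — within limit.
Code R5 net quantity: (two 0.9 oz packs = 51.12 g) + (two 28 g packs = 56 g) = 107.12 g.
107.12 g > 100 g (ocean vessel limit, Code R5) — over the limit.

No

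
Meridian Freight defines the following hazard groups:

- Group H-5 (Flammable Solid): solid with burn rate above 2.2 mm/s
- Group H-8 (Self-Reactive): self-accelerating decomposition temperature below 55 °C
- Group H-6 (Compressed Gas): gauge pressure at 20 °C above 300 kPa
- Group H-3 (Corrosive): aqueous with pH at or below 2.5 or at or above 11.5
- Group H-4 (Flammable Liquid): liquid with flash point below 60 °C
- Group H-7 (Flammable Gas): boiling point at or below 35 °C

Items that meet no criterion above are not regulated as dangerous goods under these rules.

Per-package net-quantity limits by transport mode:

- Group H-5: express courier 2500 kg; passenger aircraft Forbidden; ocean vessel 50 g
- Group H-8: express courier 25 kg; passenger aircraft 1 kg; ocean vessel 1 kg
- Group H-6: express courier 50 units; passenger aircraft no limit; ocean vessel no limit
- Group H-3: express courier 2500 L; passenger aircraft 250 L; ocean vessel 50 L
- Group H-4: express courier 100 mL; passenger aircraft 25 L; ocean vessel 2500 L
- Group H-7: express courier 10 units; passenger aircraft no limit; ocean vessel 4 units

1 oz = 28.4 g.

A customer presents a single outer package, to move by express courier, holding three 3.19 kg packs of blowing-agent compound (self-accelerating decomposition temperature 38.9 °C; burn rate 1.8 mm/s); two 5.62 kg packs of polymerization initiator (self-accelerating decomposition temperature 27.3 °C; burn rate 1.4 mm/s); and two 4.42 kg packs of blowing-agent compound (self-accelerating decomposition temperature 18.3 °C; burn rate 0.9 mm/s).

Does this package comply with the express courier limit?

The blowing-agent compound has self-accelerating decomposition temperature 38.9 °C, which is < 55 °C, so it is Group H-8 (Self-Reactive).
The polymerization initiator has self-accelerating decomposition temperature 27.3 °C, which is < 55 °C, so it is Group H-8 (Self-Reactive).
Blowing-agent compound: self-accelerating decomposition temperature 18.3 °C < 55 °C → Group H-8 (Self-Reactive).
Group H-8 net quantity: (three 3.19 kg packs = 9.57 kg) + (two 5.62 kg packs = 11.24 kg) + (two 4.42 kg packs = 8.84 kg) = 29.65 kg.
29.65 kg exceeds the express courier limit of 25 kg for Group H-8.

No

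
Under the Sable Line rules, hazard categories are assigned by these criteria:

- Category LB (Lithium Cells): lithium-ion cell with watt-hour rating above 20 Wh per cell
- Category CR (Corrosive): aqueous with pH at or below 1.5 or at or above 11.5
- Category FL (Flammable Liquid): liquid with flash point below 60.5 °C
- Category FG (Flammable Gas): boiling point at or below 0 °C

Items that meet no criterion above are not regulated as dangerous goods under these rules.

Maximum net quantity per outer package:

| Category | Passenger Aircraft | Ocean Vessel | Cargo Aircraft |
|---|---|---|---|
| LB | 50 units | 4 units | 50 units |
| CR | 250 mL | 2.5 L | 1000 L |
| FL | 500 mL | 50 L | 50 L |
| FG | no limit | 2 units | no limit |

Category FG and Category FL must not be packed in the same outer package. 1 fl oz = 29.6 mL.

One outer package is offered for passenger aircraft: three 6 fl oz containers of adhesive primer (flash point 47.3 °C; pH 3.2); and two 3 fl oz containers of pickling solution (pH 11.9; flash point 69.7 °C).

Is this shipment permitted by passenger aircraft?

No

Adhesive primer: flash point 47.3 °C < 60.5 °C → Category FL (Flammable Liquid).
The pickling solution has pH 11.9, which is ≥ 11.5, so it is Category CR (Corrosive).
Category CR quantity: two 3 fl oz containers = 177.6 mL.
177.6 mL ≤ 250 mL (passenger aircraft limit, Category CR) — within limit.
Category FL quantity: three 6 fl oz containers = 532.8 mL.
532.8 mL > 500 mL (passenger aircraft limit, Category FL) — over the limit.
The segregation rule (Category FG with Category FL) does not apply to Category CR with Category FL.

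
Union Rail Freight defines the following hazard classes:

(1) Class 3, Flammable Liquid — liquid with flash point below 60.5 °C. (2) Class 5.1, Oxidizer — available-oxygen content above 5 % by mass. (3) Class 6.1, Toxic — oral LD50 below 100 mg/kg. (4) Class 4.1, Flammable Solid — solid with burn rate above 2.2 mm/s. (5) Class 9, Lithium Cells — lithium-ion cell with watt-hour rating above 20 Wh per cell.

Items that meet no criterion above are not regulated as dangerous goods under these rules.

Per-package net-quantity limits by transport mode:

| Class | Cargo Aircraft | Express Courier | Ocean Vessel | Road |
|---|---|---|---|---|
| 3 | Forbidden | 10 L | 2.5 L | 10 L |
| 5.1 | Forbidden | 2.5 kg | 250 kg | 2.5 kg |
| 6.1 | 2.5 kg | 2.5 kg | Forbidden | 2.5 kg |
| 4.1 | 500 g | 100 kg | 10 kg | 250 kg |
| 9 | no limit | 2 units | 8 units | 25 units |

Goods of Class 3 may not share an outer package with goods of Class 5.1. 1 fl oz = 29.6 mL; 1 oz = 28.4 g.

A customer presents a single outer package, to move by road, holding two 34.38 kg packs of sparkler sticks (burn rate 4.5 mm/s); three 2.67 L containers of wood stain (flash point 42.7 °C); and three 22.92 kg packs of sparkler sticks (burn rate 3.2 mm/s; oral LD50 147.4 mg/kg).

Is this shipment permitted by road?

The sparkler sticks have burn rate 4.5 mm/s, which is > 2.2 mm/s, so they are Class 4.1 (Flammable Solid).
Wood stain: flash point 42.7 °C < 60.5 °C → Class 3 (Flammable Liquid).
Sparkler sticks: burn rate 3.2 mm/s > 2.2 mm/s → Class 4.1 (Flammable Solid).
Class 4.1 net quantity: (two 34.38 kg packs = 68.76 kg) + (three 22.92 kg packs = 68.76 kg) = 137.52 kg.
137.52 kg is within the road limit of 250 kg for Class 4.1.
Class 3 quantity: three 2.67 L containers = 8.01 L.
8.01 L ≤ 10 L (road limit, Class 3) — within limit.
The segregation rule (Class 3 with Class 5.1) does not apply to Class 4.1 with Class 3.
Every hazard class is within its road limit and no segregation rule is violated.

Yes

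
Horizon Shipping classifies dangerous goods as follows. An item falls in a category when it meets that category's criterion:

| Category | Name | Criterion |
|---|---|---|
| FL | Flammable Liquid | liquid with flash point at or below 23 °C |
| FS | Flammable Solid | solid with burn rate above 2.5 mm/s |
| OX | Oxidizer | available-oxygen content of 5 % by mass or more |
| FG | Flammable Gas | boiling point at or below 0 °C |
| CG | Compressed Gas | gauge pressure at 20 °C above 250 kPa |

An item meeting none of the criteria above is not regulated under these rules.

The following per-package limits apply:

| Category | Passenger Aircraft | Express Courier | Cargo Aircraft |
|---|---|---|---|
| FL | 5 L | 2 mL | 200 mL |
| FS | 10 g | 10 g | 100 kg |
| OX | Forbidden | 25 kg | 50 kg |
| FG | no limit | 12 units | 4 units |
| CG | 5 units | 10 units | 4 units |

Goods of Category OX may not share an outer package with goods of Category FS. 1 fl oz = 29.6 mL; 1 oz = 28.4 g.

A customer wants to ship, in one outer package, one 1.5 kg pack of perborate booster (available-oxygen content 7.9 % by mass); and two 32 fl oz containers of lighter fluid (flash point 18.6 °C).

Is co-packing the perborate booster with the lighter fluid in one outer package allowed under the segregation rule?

With available-oxygen content 7.9 % by mass (≥ 5 % by mass), the perborate booster falls in Category OX.
The lighter fluid has flash point 18.6 °C, which is ≤ 23 °C, so it is Category FL (Flammable Liquid).
No segregation rule bars Category OX with Category FL.

Yes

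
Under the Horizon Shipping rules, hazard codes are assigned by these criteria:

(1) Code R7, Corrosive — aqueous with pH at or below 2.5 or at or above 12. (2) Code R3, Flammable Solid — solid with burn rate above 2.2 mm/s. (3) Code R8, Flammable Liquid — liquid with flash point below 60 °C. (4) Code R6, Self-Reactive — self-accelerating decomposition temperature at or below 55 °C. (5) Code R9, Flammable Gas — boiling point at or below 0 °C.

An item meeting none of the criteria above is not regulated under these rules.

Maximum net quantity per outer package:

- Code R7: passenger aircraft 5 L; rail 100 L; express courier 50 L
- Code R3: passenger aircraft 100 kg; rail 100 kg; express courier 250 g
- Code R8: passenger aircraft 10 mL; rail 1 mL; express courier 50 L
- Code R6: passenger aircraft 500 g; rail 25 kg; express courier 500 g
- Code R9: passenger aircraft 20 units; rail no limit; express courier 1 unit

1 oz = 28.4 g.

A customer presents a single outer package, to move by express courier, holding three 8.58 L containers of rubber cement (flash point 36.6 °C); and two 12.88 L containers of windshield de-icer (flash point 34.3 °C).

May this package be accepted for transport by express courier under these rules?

Rubber cement: flash point 36.6 °C < 60 °C → Code R8 (Flammable Liquid).
With flash point 34.3 °C (< 60 °C), the windshield de-icer falls in Code R8.
Total Code R8: (three 8.58 L containers = 25.74 L) + (two 12.88 L containers = 25.76 L) = 51.5 L.
51.5 L > 50 L (express courier limit, Code R8) — over the limit.

No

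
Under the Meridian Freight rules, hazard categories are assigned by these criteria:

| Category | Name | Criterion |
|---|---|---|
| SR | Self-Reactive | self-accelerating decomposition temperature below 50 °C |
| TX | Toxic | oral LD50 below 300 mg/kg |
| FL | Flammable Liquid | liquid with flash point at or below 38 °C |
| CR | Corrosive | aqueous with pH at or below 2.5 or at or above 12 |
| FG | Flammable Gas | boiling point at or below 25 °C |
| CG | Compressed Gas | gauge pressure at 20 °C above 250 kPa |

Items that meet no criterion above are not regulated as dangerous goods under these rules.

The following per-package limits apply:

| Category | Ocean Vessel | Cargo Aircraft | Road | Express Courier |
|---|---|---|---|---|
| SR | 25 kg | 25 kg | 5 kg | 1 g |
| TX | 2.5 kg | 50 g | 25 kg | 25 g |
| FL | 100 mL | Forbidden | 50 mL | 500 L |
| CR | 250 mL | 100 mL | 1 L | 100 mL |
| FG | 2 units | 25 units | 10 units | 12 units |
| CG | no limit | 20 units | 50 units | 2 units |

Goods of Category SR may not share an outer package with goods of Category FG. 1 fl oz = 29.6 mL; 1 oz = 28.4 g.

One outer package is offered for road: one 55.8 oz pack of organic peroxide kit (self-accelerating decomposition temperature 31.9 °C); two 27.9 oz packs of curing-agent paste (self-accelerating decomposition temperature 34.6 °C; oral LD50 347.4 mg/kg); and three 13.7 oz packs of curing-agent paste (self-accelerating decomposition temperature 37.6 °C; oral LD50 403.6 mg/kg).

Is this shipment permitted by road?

Yes

The organic peroxide kit has self-accelerating decomposition temperature 31.9 °C, which is < 50 °C, so it is Category SR (Self-Reactive).
With self-accelerating decomposition temperature 34.6 °C (< 50 °C), the curing-agent paste falls in Category SR.
Self-accelerating decomposition temperature 37.6 °C meets the Category SR criterion (Self-Reactive), so the curing-agent paste is Category SR.
Total Category SR: (one 55.8 oz pack = 1584.72 g) + (two 27.9 oz packs = 1584.72 g) + (three 13.7 oz packs = 1167.24 g) = 4336.68 g.
4336.68 g is within the road limit of 5 kg for Category SR.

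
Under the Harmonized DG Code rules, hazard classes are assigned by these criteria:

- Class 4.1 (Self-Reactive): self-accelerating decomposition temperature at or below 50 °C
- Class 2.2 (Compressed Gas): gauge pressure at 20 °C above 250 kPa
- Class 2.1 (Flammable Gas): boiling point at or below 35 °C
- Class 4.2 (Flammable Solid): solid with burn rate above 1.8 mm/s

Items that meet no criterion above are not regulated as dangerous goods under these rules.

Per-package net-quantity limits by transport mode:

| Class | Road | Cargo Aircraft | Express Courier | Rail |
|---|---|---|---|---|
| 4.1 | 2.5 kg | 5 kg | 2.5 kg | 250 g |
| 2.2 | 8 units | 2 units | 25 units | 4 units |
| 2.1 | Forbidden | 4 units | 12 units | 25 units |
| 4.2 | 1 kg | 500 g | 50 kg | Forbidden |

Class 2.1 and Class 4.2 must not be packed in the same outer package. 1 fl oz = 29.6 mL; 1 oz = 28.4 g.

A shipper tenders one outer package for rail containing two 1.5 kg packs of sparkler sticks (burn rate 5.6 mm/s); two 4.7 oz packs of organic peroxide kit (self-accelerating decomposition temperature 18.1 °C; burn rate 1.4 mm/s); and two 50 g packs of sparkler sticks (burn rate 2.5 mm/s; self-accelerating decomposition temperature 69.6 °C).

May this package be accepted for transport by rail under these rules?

Burn rate 5.6 mm/s meets the Class 4.2 criterion (Flammable Solid), so the sparkler sticks are Class 4.2.
Self-accelerating decomposition temperature 18.1 °C meets the Class 4.1 criterion (Self-Reactive), so the organic peroxide kit is Class 4.1.
With burn rate 2.5 mm/s (> 1.8 mm/s), the sparkler sticks fall in Class 4.2.
Total Class 4.2: (two 1.5 kg packs = 3 kg) + (two 50 g packs = 100 g) = 3.1 kg.
By rail, Class 4.2 is Forbidden regardless of quantity.
Class 4.1 quantity: two 4.7 oz packs = 266.96 g.
266.96 g > 250 g (rail limit, Class 4.1) — over the limit.
The segregation rule (Class 2.1 with Class 4.2) does not apply to Class 4.2 with Class 4.1.

No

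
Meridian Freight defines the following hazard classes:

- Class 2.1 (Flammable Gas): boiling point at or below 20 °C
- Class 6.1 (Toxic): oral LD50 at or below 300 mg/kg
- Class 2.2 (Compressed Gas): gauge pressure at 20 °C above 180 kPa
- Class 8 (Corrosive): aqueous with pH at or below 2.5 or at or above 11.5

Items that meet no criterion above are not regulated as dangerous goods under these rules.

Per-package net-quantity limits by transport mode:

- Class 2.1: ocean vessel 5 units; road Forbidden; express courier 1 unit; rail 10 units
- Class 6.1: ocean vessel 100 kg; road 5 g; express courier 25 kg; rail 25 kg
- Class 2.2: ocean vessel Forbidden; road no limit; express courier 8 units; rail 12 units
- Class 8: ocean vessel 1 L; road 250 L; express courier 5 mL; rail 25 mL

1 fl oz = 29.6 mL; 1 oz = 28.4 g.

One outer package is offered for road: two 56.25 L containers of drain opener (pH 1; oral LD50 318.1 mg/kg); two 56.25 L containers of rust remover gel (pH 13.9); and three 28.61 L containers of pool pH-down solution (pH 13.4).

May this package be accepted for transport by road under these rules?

No

The drain opener has pH 1, which is ≤ 2.5, so it is Class 8 (Corrosive).
The rust remover gel has pH 13.9, which is ≥ 11.5, so it is Class 8 (Corrosive).
pH 13.4 meets the Class 8 criterion (Corrosive), so the pool pH-down solution is Class 8.
Total Class 8: (two 56.25 L containers = 112.5 L) + (two 56.25 L containers = 112.5 L) + (three 28.61 L containers = 85.83 L) = 310.83 L.
310.83 L > 250 L (road limit, Class 8) — over the limit.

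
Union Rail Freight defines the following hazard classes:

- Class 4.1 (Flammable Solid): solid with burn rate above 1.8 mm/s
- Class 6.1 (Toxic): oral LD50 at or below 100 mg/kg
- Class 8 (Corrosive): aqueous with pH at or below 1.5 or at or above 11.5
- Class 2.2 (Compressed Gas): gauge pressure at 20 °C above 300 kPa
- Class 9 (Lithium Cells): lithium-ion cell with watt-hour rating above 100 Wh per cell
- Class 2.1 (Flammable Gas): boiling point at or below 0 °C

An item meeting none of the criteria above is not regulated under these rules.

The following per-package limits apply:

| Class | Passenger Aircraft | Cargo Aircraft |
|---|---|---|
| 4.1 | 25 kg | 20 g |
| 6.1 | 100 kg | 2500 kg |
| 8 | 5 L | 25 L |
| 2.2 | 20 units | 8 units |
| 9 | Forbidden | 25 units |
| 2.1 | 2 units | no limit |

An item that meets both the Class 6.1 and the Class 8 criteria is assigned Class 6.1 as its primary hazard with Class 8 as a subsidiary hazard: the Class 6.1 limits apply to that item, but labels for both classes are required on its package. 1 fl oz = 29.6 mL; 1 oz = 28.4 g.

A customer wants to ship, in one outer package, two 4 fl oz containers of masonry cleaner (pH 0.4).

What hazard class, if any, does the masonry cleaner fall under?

Class 8

The masonry cleaner has pH 0.4, which is ≤ 1.5, so it is Class 8 (Corrosive).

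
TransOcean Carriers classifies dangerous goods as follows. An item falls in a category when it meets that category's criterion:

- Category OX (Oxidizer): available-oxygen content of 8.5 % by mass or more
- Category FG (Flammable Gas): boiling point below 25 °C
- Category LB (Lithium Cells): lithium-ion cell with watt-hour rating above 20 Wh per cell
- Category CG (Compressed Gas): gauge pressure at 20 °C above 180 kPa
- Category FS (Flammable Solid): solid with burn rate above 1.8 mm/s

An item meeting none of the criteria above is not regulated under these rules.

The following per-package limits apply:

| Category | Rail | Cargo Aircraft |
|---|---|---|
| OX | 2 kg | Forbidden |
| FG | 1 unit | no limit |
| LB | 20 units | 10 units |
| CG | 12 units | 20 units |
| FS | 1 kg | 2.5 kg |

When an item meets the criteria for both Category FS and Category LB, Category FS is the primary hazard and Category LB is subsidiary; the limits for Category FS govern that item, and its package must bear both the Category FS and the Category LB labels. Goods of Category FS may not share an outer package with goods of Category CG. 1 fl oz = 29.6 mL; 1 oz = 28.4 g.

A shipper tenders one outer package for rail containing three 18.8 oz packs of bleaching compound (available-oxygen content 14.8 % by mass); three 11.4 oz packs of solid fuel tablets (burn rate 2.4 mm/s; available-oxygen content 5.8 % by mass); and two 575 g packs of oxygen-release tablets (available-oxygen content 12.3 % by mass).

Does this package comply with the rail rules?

No

Available-oxygen content 14.8 % by mass meets the Category OX criterion (Oxidizer), so the bleaching compound is Category OX.
With burn rate 2.4 mm/s (> 1.8 mm/s), the solid fuel tablets fall in Category FS.
Oxygen-release tablets: available-oxygen content 12.3 % by mass ≥ 8.5 % by mass → Category OX (Oxidizer).
Category FS quantity: three 11.4 oz packs = 971.28 g.
971.28 g ≤ 1 kg (rail limit, Category FS) — within limit.
Category OX net quantity: (three 18.8 oz packs = 1601.76 g) + (two 575 g packs = 1.15 kg) = 2751.76 g.
2751.76 g exceeds the rail limit of 2 kg for Category OX.
The segregation rule (Category FS with Category CG) does not apply to Category FS with Category OX.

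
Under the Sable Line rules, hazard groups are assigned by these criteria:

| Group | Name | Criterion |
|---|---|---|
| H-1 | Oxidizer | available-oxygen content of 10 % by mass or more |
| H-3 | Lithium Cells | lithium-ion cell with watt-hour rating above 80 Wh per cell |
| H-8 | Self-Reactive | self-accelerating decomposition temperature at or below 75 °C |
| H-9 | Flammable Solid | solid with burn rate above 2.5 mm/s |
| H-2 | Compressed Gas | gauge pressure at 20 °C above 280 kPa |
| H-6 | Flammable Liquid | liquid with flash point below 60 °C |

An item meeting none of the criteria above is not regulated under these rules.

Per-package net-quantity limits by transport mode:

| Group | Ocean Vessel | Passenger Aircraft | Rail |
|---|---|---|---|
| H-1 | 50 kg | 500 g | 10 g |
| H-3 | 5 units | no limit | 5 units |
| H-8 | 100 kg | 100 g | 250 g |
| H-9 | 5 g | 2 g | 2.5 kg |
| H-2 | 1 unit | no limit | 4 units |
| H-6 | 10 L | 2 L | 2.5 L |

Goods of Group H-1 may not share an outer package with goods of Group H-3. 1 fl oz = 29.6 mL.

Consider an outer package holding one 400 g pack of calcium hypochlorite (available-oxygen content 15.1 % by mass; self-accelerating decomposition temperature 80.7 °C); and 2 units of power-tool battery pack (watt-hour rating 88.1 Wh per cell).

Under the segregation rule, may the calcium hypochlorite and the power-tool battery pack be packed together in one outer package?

Available-oxygen content 15.1 % by mass meets the Group H-1 criterion (Oxidizer), so the calcium hypochlorite is Group H-1.
With watt-hour rating 88.1 Wh per cell (> 80 Wh per cell), the power-tool battery pack falls in Group H-3.
Group H-1 and Group H-3 may not share an outer package.

No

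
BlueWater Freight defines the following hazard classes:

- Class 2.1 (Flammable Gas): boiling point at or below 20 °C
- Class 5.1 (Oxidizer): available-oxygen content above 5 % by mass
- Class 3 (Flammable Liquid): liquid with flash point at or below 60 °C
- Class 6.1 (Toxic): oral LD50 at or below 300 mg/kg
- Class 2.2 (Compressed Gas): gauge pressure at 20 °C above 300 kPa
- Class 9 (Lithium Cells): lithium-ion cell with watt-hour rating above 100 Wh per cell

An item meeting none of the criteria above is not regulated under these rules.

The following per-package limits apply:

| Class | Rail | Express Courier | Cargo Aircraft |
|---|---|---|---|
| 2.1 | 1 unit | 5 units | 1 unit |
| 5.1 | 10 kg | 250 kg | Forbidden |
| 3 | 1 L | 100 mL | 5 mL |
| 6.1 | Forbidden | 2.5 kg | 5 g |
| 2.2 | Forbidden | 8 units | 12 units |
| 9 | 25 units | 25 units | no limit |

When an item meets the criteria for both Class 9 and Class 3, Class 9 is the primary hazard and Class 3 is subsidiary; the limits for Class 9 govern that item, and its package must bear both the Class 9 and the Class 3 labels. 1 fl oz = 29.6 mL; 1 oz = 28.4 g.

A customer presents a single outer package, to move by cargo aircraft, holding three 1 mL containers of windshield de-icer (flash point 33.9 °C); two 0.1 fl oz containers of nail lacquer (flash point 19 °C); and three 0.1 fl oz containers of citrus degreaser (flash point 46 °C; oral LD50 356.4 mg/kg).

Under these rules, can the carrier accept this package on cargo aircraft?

The windshield de-icer has flash point 33.9 °C, which is ≤ 60 °C, so it is Class 3 (Flammable Liquid).
Nail lacquer: flash point 19 °C ≤ 60 °C → Class 3 (Flammable Liquid).
With flash point 46 °C (≤ 60 °C), the citrus degreaser falls in Class 3.
Total Class 3: (three 1 mL containers = 3 mL) + (two 0.1 fl oz containers = 5.92 mL) + (three 0.1 fl oz containers = 8.88 mL) = 17.8 mL.
That exceeds the Class 3 cargo aircraft limit of 5 mL.

No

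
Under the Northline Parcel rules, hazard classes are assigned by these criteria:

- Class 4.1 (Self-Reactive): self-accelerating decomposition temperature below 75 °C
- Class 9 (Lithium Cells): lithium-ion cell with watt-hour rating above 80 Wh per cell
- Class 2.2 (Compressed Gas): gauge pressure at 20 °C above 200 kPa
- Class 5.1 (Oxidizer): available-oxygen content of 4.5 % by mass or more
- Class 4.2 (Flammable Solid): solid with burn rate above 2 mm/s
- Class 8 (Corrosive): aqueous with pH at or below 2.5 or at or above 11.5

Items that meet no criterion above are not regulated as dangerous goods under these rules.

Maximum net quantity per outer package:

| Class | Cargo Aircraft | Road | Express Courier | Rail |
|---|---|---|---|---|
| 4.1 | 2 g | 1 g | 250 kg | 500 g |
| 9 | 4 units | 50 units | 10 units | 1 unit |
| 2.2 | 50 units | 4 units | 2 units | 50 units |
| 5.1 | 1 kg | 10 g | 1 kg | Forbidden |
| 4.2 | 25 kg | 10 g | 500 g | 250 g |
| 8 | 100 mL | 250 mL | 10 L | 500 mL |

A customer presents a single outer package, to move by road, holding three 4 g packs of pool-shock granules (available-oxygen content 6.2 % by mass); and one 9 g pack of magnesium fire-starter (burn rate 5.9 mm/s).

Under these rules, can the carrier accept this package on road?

With available-oxygen content 6.2 % by mass (≥ 4.5 % by mass), the pool-shock granules fall in Class 5.1.
Magnesium fire-starter: burn rate 5.9 mm/s > 2 mm/s → Class 4.2 (Flammable Solid).
Class 5.1 quantity: three 4 g packs = 12 g.
12 g > 10 g (road limit, Class 5.1) — over the limit.
Class 4.2 quantity: 9 g.
9 g is within the road limit of 10 g for Class 4.2.

No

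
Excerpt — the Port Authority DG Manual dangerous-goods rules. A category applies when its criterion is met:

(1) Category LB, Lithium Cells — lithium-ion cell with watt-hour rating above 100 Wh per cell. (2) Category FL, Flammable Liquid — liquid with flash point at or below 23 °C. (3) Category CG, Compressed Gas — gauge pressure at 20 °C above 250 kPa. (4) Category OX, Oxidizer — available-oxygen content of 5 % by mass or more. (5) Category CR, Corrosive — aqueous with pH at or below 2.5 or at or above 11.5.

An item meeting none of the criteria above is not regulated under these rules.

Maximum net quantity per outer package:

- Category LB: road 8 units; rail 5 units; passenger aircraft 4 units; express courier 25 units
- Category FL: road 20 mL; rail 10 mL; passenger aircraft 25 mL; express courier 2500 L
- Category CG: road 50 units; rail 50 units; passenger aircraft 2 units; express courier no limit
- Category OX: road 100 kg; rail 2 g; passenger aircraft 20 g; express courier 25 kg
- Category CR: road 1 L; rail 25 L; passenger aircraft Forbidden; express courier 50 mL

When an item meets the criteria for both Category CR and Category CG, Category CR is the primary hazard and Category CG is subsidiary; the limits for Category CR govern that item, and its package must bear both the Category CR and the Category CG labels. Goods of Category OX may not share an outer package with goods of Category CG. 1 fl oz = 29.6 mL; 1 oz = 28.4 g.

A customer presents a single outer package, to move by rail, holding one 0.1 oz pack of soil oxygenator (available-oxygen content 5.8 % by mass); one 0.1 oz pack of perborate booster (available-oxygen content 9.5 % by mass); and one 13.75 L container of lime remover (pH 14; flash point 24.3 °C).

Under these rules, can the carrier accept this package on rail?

No

With available-oxygen content 5.8 % by mass (≥ 5 % by mass), the soil oxygenator falls in Category OX.
Perborate booster: available-oxygen content 9.5 % by mass ≥ 5 % by mass → Category OX (Oxidizer).
pH 14 meets the Category CR criterion (Corrosive), so the lime remover is Category CR.
Total Category OX: (one 0.1 oz pack = 2.84 g) + (one 0.1 oz pack = 2.84 g) = 5.68 g.
5.68 g exceeds the rail limit of 2 g for Category OX.
Category CR quantity: 13.75 L.
13.75 L is within the rail limit of 25 L for Category CR.
The segregation rule (Category OX with Category CG) does not apply to Category OX with Category CR.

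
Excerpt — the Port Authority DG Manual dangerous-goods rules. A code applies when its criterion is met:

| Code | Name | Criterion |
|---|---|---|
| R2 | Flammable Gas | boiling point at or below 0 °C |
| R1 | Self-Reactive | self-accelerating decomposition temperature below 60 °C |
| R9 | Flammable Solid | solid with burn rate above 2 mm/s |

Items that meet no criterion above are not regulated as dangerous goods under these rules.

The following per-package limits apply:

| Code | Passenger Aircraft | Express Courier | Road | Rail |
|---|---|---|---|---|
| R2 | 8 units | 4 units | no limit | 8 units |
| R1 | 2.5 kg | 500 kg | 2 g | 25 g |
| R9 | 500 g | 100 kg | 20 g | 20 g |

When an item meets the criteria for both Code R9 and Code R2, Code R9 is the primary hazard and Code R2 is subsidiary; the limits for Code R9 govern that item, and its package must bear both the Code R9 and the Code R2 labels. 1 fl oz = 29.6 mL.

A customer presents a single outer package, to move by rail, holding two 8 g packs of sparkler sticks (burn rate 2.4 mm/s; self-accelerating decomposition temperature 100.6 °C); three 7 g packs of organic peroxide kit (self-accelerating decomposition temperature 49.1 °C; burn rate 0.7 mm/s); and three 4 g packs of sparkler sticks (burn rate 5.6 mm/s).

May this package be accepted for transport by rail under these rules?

Sparkler sticks: burn rate 2.4 mm/s > 2 mm/s → Code R9 (Flammable Solid).
The organic peroxide kit has self-accelerating decomposition temperature 49.1 °C, which is < 60 °C, so it is Code R1 (Self-Reactive).
Burn rate 5.6 mm/s meets the Code R9 criterion (Flammable Solid), so the sparkler sticks are Code R9.
Code R9 net quantity: (two 8 g packs = 16 g) + (three 4 g packs = 12 g) = 28 g.
28 g > 20 g (rail limit, Code R9) — over the limit.
Code R1 quantity: three 7 g packs = 21 g.
21 g is within the rail limit of 25 g for Code R1.

No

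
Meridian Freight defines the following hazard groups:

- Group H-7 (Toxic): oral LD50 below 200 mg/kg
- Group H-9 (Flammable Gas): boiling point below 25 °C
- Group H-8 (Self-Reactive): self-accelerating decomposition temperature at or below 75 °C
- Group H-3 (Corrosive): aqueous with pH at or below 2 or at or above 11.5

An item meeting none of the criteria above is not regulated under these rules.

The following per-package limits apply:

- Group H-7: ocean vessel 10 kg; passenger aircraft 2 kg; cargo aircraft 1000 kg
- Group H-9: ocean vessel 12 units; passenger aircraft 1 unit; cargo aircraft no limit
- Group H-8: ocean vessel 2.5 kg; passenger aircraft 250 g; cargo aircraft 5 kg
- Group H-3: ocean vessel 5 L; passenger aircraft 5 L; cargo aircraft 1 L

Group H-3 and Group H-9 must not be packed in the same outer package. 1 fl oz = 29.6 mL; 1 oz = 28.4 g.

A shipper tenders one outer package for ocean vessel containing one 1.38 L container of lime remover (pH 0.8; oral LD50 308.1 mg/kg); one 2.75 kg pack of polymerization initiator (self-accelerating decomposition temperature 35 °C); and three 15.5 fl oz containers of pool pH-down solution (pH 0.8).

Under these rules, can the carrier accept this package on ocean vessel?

Lime remover: pH 0.8 ≤ 2 → Group H-3 (Corrosive).
The polymerization initiator has self-accelerating decomposition temperature 35 °C, which is ≤ 75 °C, so it is Group H-8 (Self-Reactive).
pH 0.8 meets the Group H-3 criterion (Corrosive), so the pool pH-down solution is Group H-3.
Total Group H-3: 1.38 L + (three 15.5 fl oz containers = 1376.4 mL) = 2756.4 mL.
2756.4 mL ≤ 5 L (ocean vessel limit, Group H-3) — within limit.
Group H-8 quantity: 2.75 kg.
That exceeds the Group H-8 ocean vessel limit of 2.5 kg.
The segregation rule (Group H-3 with Group H-9) does not apply to Group H-3 with Group H-8.

No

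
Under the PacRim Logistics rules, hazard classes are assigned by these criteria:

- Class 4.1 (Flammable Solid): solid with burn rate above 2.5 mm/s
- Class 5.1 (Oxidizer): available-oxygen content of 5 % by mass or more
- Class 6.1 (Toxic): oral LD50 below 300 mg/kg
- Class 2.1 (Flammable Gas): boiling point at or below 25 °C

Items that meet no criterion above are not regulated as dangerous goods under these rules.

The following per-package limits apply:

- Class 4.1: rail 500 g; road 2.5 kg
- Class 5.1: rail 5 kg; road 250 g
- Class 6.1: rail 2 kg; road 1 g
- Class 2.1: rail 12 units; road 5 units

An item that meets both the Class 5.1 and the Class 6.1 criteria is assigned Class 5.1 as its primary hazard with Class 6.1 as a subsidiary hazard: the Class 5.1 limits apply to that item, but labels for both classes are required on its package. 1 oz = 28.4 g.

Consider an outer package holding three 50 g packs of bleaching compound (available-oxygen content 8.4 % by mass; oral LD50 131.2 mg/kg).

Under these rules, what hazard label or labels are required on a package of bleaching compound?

Bleaching compound: available-oxygen content 8.4 % by mass ≥ 5 % by mass → Class 5.1 (Oxidizer).
With oral LD50 131.2 mg/kg (< 300 mg/kg), the bleaching compound falls in Class 6.1.
By the precedence rule Class 5.1 is primary and Class 6.1 is subsidiary, and that rule requires both labels on the package.

Class 5.1 and 6.1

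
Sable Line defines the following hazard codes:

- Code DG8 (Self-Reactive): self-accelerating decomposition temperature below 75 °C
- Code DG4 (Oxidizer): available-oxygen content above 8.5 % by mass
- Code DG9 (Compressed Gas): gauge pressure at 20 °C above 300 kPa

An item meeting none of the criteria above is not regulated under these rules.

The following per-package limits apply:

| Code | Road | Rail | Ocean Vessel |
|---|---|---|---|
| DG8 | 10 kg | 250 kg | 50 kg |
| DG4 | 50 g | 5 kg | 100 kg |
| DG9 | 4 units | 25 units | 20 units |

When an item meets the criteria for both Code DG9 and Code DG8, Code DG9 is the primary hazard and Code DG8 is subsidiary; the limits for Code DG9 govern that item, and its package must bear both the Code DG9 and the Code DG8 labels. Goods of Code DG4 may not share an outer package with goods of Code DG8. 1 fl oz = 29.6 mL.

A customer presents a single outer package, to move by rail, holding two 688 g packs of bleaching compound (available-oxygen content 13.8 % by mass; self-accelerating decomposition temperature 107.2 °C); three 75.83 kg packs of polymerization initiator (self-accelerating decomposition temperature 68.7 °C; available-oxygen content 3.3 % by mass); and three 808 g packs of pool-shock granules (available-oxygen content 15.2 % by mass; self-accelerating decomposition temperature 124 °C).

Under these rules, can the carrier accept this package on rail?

With available-oxygen content 13.8 % by mass (> 8.5 % by mass), the bleaching compound falls in Code DG4.
Polymerization initiator: self-accelerating decomposition temperature 68.7 °C < 75 °C → Code DG8 (Self-Reactive).
Pool-shock granules: available-oxygen content 15.2 % by mass > 8.5 % by mass → Code DG4 (Oxidizer).
Code DG4 net quantity: (two 688 g packs = 1.376 kg) + (three 808 g packs = 2.424 kg) = 3.8 kg.
That is within the Code DG4 rail limit of 5 kg.
Code DG8 quantity: three 75.83 kg packs = 227.49 kg.
227.49 kg is within the rail limit of 250 kg for Code DG8.
Code DG4 and Code DG8 may not share an outer package.

No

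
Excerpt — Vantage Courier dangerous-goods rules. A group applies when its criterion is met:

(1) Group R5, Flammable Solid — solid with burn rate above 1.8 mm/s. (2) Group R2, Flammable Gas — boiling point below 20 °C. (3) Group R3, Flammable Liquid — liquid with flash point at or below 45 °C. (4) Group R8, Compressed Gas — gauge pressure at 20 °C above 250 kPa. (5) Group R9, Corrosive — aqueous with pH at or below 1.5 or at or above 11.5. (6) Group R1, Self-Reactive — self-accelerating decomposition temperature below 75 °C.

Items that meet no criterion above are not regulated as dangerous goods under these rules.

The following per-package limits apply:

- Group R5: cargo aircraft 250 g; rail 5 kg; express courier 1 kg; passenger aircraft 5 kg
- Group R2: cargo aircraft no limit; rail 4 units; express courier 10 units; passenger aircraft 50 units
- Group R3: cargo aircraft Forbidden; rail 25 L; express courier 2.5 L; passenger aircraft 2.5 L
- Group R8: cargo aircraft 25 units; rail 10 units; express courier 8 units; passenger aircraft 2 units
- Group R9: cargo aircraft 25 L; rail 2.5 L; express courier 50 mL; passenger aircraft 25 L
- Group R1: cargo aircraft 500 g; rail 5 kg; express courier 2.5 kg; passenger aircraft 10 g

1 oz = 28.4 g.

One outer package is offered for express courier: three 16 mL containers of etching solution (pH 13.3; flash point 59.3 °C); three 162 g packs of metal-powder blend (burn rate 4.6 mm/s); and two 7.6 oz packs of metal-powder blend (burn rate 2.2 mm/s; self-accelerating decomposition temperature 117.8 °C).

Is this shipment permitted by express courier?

Yes

pH 13.3 meets the Group R9 criterion (Corrosive), so the etching solution is Group R9.
The metal-powder blend has burn rate 4.6 mm/s, which is > 1.8 mm/s, so it is Group R5 (Flammable Solid).
With burn rate 2.2 mm/s (> 1.8 mm/s), the metal-powder blend falls in Group R5.
Group R5 net quantity: (three 162 g packs = 486 g) + (two 7.6 oz packs = 431.68 g) = 917.68 g.
917.68 g is within the express courier limit of 1 kg for Group R5.
Group R9 quantity: three 16 mL containers = 48 mL.
48 mL is within the express courier limit of 50 mL for Group R9.
Every hazard group is within its express courier limit and no segregation rule is violated.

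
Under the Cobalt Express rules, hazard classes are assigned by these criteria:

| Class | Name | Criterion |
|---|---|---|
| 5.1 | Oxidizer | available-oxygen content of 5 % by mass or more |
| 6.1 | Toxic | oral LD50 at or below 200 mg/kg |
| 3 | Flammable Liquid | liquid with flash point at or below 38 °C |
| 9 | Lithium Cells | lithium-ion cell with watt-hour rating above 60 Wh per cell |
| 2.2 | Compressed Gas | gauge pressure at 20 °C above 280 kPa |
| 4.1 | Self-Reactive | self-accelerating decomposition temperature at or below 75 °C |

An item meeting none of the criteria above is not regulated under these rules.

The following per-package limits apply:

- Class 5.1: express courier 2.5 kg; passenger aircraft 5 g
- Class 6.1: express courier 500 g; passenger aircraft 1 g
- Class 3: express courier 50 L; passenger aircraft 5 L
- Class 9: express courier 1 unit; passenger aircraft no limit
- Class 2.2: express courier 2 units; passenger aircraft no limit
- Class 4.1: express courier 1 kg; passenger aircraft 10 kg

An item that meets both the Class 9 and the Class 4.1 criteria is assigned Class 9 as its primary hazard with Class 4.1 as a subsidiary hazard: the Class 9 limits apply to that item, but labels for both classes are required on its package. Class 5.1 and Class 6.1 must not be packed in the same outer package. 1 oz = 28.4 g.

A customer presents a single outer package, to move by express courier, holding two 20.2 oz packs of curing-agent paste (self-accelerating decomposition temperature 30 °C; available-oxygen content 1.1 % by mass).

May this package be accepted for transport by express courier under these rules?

Curing-agent paste: self-accelerating decomposition temperature 30 °C ≤ 75 °C → Class 4.1 (Self-Reactive).
Class 4.1 quantity: two 20.2 oz packs = 1147.36 g.
That exceeds the Class 4.1 express courier limit of 1 kg.

No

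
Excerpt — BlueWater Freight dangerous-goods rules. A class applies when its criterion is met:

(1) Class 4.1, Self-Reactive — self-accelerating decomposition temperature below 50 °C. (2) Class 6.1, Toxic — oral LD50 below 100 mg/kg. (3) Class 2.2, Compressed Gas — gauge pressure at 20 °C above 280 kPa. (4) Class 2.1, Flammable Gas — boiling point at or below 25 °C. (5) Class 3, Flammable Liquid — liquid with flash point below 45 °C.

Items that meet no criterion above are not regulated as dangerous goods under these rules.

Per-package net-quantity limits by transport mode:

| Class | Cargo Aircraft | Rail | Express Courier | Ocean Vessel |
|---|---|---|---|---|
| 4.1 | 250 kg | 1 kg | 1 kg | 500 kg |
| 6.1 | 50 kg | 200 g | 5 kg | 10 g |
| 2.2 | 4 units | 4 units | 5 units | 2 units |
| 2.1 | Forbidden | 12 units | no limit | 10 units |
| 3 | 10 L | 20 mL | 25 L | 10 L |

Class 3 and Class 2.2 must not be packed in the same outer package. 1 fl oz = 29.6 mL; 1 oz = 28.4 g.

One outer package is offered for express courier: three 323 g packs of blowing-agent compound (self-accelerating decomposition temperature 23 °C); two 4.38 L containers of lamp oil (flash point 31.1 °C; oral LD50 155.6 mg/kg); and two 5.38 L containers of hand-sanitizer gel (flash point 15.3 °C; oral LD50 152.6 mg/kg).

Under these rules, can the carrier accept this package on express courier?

With self-accelerating decomposition temperature 23 °C (< 50 °C), the blowing-agent compound falls in Class 4.1.
The lamp oil has flash point 31.1 °C, which is < 45 °C, so it is Class 3 (Flammable Liquid).
Hand-sanitizer gel: flash point 15.3 °C < 45 °C → Class 3 (Flammable Liquid).
Class 3 net quantity: (two 4.38 L containers = 8.76 L) + (two 5.38 L containers = 10.76 L) = 19.52 L.
That is within the Class 3 express courier limit of 25 L.
Class 4.1 quantity: three 323 g packs = 969 g.
969 g is within the express courier limit of 1 kg for Class 4.1.
The segregation rule (Class 3 with Class 2.2) does not apply to Class 3 with Class 4.1.
Every hazard class is within its express courier limit and no segregation rule is violated.

Yes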